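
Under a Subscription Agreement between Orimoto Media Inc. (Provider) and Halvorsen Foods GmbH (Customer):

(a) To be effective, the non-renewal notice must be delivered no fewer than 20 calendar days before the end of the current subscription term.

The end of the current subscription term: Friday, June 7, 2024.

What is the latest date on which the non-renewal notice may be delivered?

Counting back 20 calendar days from June 7, 2024 gives May 18, 2024.

May 18, 2024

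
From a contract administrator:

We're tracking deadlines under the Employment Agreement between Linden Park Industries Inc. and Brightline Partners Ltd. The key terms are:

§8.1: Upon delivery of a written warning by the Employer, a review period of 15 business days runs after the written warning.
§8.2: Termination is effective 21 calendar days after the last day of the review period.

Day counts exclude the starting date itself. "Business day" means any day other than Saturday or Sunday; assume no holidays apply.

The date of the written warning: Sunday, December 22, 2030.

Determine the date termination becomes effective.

January 31, 2031

The last day of the review period: 15 business days after Sunday, December 22, 2030, skipping weekends — Dec 23, Dec 24, Dec 25, Dec 26, …, Jan 8, Jan 9, Jan 10 — lands on Friday, January 10, 2031.
The date termination becomes effective: January 10, 2031 + 21 days = January 31, 2031.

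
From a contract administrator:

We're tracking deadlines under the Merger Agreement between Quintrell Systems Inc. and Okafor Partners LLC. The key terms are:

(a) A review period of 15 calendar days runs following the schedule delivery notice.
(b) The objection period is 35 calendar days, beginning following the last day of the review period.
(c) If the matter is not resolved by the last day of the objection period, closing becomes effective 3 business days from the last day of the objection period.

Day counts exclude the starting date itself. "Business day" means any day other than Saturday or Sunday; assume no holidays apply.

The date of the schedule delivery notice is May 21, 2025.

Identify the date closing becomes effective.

July 15, 2025

Adding 15 calendar days to May 21, 2025 gives June 5, 2025, which is the last day of the review period.
Adding 35 calendar days to June 5, 2025 gives July 10, 2025, which is the last day of the objection period.
The date closing becomes effective: 3 business days after Thursday, July 10, 2025, skipping weekends — Jul 11, Jul 14, Jul 15 — lands on Tuesday, July 15, 2025.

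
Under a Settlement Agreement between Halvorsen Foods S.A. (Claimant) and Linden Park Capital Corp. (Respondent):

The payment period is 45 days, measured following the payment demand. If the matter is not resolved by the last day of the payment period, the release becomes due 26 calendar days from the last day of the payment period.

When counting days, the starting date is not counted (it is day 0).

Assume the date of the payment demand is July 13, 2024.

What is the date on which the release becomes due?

September 22, 2024

The last day of the payment period: 45 calendar days after July 13, 2024 is August 27, 2024.
The date on which the release becomes due: August 27, 2024 + 26 days = September 22, 2024.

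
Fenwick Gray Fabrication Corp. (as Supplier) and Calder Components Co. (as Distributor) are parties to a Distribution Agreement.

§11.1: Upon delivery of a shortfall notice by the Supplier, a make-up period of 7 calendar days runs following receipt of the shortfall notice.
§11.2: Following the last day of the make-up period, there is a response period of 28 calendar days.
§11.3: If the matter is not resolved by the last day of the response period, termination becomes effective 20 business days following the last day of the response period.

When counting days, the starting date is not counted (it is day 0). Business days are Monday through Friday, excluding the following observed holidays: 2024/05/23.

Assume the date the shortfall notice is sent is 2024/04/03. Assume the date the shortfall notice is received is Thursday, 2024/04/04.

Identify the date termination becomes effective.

Adding 7 calendar days to 2024/04/04 gives 2024/04/11, which is the last day of the make-up period.
The last day of the response period: 28 calendar days after 2024/04/11 is 2024/05/09.
From Thursday, 2024/05/09, 20 business days (May 10, May 13, May 14, May 15, …, Jun 5, Jun 6, Jun 7, skipping weekends and the listed holiday on May 23) brings us to Friday, 2024/06/07, which is the date termination becomes effective.

2024/06/07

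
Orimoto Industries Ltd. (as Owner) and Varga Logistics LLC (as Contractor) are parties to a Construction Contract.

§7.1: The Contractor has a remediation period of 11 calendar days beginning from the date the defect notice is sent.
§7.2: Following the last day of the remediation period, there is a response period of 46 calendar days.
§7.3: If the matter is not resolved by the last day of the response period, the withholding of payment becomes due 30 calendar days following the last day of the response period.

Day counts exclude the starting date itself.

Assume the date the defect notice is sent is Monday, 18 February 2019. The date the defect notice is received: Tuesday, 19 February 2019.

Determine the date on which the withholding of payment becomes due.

16 May 2019

The last day of the remediation period: 18 February 2019 + 11 days = 1 March 2019.
The last day of the response period: 1 March 2019 + 46 days = 16 April 2019.
Adding 30 calendar days to 16 April 2019 gives 16 May 2019, which is the date on which the withholding of payment becomes due.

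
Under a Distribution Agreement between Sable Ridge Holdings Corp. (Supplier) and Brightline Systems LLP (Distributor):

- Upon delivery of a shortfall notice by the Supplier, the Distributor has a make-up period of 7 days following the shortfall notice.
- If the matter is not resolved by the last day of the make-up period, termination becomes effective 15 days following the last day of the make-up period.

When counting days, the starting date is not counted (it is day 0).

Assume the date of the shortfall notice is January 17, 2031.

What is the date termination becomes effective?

February 8, 2031

The last day of the make-up period: January 17, 2031 + 7 days = January 24, 2031.
The date termination becomes effective: 15 calendar days after January 24, 2031 is February 8, 2031.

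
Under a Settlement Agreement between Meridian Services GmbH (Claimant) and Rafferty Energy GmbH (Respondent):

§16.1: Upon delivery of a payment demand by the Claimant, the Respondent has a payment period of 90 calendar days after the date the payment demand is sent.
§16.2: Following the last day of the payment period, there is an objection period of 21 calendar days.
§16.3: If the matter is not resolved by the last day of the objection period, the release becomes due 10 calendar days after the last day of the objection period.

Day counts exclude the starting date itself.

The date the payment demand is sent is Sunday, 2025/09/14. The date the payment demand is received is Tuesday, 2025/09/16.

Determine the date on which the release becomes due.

2026/01/13

Adding 90 calendar days to 2025/09/14 gives 2025/12/13, which is the last day of the payment period.
The last day of the objection period: 21 calendar days after 2025/12/13 is 2026/01/03.
The date on which the release becomes due: 2026/01/03 + 10 days = 2026/01/13.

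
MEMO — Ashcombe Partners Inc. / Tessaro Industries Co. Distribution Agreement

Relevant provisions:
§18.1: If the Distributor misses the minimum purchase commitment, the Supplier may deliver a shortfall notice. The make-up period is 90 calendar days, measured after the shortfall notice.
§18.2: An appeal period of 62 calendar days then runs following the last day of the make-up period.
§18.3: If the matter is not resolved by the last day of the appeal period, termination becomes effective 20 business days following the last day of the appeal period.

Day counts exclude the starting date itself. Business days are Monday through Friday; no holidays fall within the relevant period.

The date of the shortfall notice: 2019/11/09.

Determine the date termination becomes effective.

The last day of the make-up period: 90 calendar days after 2019/11/09 is 2020/02/07.
The last day of the appeal period: 62 calendar days after 2020/02/07 is 2020/04/09.
The date termination becomes effective: counting 20 business days from Thursday, 2020/04/09 (Apr 10, Apr 13, Apr 14, Apr 15, …, May 5, May 6, May 7, skipping weekends) reaches Thursday, 2020/05/07.

2020/05/07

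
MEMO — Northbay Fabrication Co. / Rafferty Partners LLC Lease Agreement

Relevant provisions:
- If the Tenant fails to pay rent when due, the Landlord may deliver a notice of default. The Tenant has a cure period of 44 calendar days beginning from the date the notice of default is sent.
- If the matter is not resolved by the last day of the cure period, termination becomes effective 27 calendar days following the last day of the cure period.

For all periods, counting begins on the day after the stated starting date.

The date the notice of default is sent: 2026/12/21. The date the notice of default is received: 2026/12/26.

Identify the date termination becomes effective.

2027/03/02

The last day of the cure period: 44 calendar days after 2026/12/21 is 2027/02/03.
The date termination becomes effective: 27 calendar days after 2027/02/03 is 2027/03/02.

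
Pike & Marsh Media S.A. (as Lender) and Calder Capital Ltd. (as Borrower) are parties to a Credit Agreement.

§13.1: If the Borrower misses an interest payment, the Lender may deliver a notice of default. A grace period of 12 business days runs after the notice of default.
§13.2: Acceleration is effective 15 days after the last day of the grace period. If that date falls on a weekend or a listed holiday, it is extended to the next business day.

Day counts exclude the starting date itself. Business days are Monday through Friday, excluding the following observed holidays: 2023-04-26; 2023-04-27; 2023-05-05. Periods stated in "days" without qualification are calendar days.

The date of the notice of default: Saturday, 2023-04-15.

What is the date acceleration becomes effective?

2023-05-19

The last day of the grace period: 12 business days after Saturday, 2023-04-15, skipping weekends and the listed holidays on Apr 26, Apr 27 — Apr 17, Apr 18, Apr 19, Apr 20, …, May 2, May 3, May 4 — lands on Thursday, 2023-05-04.
Adding 15 calendar days to 2023-05-04 gives 2023-05-19, which is the date acceleration becomes effective. 2023-05-19 is a Friday and is not a listed holiday, so no roll-forward applies.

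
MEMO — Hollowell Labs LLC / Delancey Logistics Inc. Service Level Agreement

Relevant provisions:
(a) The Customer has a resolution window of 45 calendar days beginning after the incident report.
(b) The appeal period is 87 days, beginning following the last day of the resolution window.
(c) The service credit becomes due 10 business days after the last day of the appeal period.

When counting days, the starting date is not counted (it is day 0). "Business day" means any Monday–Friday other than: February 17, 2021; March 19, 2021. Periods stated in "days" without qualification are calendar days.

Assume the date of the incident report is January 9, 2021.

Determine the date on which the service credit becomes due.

June 4, 2021

The last day of the resolution window: 45 calendar days after January 9, 2021 is February 23, 2021.
Adding 87 calendar days to February 23, 2021 gives May 21, 2021, which is the last day of the appeal period.
The date on which the service credit becomes due: 10 business days after Friday, May 21, 2021, skipping weekends — May 24, May 25, May 26, May 27, May 28, May 31, Jun 1, Jun 2, Jun 3, Jun 4 — lands on Friday, June 4, 2021.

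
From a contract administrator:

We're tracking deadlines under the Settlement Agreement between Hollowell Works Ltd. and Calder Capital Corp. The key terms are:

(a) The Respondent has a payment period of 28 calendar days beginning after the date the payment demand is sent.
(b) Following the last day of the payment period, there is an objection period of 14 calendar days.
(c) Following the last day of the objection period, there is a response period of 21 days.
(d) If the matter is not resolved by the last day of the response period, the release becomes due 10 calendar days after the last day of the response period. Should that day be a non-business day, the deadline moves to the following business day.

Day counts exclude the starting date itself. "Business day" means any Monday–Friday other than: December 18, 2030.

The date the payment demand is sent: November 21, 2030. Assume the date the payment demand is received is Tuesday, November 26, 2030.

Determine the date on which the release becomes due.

February 3, 2031

Adding 28 calendar days to November 21, 2030 gives December 19, 2030, which is the last day of the payment period.
Adding 14 calendar days to December 19, 2030 gives January 2, 2031, which is the last day of the objection period.
The last day of the response period: 21 calendar days after January 2, 2031 is January 23, 2031.
The date on which the release becomes due: January 23, 2031 + 10 days = February 2, 2031. That falls on a Sunday, so it rolls to the next business day, Monday, February 3, 2031.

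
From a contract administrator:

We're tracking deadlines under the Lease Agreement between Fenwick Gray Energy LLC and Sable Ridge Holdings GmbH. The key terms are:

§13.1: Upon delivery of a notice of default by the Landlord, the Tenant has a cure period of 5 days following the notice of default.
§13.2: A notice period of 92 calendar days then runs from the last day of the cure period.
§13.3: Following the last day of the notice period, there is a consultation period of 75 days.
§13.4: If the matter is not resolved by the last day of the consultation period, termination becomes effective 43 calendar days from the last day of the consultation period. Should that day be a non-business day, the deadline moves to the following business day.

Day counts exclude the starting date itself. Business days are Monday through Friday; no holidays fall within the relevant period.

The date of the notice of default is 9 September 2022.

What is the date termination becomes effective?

The last day of the cure period: 5 calendar days after 9 September 2022 is 14 September 2022.
The last day of the notice period: 14 September 2022 + 92 days = 15 December 2022.
The last day of the consultation period: 75 calendar days after 15 December 2022 is 28 February 2023.
Adding 43 calendar days to 28 February 2023 gives 12 April 2023, which is the date termination becomes effective. 12 April 2023 is a Wednesday, so no roll-forward applies.

12 April 2023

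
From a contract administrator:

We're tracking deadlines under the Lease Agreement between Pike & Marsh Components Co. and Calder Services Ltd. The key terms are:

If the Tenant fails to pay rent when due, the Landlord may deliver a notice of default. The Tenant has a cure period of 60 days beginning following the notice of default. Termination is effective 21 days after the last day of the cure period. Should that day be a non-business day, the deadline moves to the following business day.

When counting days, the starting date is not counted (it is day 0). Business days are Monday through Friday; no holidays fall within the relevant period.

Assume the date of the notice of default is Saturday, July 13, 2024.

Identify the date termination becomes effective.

The last day of the cure period: July 13, 2024 + 60 days = September 11, 2024.
The date termination becomes effective: September 11, 2024 + 21 days = October 2, 2024. October 2, 2024 is a Wednesday, so no roll-forward applies.

October 2, 2024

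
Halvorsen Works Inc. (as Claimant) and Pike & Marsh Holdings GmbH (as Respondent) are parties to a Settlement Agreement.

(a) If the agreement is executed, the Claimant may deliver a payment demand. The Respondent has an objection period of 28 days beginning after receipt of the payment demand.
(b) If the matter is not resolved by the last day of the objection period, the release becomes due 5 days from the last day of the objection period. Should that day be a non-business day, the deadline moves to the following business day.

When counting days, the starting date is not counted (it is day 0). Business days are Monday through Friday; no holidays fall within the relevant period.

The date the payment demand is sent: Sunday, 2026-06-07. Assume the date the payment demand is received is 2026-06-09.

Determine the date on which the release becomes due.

2026-07-13

Adding 28 calendar days to 2026-06-09 gives 2026-07-07, which is the last day of the objection period.
Adding 5 calendar days to 2026-07-07 gives 2026-07-12, which is the date on which the release becomes due. That falls on a Sunday, so it rolls to the next business day, Monday, 2026-07-13.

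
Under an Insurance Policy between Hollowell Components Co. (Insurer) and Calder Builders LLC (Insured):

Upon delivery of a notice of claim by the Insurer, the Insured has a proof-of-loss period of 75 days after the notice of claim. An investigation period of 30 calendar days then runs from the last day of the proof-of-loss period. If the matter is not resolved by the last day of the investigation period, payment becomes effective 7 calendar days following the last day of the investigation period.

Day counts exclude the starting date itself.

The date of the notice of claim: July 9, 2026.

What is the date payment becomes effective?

October 29, 2026

Adding 75 calendar days to July 9, 2026 gives September 22, 2026, which is the last day of the proof-of-loss period.
The last day of the investigation period: September 22, 2026 + 30 days = October 22, 2026.
Adding 7 calendar days to October 22, 2026 gives October 29, 2026, which is the date payment becomes effective.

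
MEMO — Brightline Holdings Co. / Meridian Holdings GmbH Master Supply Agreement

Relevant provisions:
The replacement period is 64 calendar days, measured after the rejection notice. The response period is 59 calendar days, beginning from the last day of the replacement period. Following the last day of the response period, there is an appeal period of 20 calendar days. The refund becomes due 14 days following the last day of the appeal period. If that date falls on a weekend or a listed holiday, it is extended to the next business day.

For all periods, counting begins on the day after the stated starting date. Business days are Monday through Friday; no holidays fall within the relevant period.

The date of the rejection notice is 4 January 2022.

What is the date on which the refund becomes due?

The last day of the replacement period: 64 calendar days after 4 January 2022 is 9 March 2022.
The last day of the response period: 59 calendar days after 9 March 2022 is 7 May 2022.
Adding 20 calendar days to 7 May 2022 gives 27 May 2022, which is the last day of the appeal period.
Adding 14 calendar days to 27 May 2022 gives 10 June 2022, which is the date on which the refund becomes due. 10 June 2022 is a Friday, so no roll-forward applies.

10 June 2022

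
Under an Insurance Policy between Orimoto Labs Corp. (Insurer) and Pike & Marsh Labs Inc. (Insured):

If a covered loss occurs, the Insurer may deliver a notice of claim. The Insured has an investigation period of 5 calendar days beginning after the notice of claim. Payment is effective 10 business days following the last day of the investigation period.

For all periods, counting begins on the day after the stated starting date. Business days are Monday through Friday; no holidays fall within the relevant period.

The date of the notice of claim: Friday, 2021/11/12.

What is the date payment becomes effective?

2021/12/01

Adding 5 calendar days to 2021/11/12 gives 2021/11/17, which is the last day of the investigation period.
The date payment becomes effective: counting 10 business days from Wednesday, 2021/11/17 (Nov 18, Nov 19, Nov 22, Nov 23, Nov 24, Nov 25, Nov 26, Nov 29, Nov 30, Dec 1, skipping weekends) reaches Wednesday, 2021/12/01.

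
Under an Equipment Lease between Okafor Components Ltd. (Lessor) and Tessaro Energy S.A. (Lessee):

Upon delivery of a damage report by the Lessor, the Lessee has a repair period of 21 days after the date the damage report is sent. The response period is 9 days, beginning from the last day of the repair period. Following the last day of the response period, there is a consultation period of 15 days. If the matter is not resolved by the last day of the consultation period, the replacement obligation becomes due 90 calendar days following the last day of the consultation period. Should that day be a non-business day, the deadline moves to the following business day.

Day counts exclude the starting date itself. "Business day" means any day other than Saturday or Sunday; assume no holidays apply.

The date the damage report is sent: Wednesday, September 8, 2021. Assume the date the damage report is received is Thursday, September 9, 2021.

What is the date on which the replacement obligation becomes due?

January 21, 2022

The last day of the repair period: September 8, 2021 + 21 days = September 29, 2021.
Adding 9 calendar days to September 29, 2021 gives October 8, 2021, which is the last day of the response period.
The last day of the consultation period: October 8, 2021 + 15 days = October 23, 2021.
The date on which the replacement obligation becomes due: 90 calendar days after October 23, 2021 is January 21, 2022. January 21, 2022 is a Friday, so no roll-forward applies.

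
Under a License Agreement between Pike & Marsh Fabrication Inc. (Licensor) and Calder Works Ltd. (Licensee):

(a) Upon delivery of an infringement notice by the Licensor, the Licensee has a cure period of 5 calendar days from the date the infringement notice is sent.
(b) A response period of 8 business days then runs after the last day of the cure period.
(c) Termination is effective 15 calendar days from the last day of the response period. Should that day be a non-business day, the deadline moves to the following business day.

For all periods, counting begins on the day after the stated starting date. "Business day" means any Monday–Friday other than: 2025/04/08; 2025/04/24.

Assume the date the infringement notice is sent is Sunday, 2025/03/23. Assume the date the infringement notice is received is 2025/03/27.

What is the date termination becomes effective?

2025/04/25

Adding 5 calendar days to 2025/03/23 gives 2025/03/28, which is the last day of the cure period.
From Friday, 2025/03/28, 8 business days (Mar 31, Apr 1, Apr 2, Apr 3, Apr 4, Apr 7, Apr 9, Apr 10, skipping weekends and the listed holiday on Apr 8) brings us to Thursday, 2025/04/10, which is the last day of the response period.
The date termination becomes effective: 15 calendar days after 2025/04/10 is 2025/04/25. 2025/04/25 is a Friday and is not a listed holiday, so no roll-forward applies.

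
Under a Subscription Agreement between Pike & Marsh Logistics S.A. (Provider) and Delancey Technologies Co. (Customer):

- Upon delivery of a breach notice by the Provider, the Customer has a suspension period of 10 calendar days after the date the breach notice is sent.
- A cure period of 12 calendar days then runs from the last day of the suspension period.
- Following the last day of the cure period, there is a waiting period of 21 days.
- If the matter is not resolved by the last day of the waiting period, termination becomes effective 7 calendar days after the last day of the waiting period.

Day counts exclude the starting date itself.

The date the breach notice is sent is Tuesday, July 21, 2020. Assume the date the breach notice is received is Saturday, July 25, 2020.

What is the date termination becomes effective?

The last day of the suspension period: 10 calendar days after July 21, 2020 is July 31, 2020.
Adding 12 calendar days to July 31, 2020 gives August 12, 2020, which is the last day of the cure period.
The last day of the waiting period: 21 calendar days after August 12, 2020 is September 2, 2020.
The date termination becomes effective: September 2, 2020 + 7 days = September 9, 2020.

September 9, 2020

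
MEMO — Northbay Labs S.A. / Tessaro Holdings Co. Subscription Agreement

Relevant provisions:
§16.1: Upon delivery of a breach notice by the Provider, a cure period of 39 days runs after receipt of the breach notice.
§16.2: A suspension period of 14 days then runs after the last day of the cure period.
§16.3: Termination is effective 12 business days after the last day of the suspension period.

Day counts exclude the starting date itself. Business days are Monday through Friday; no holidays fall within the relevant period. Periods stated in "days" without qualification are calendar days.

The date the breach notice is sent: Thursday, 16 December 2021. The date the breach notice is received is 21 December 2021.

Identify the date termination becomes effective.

1 March 2022

The last day of the cure period: 39 calendar days after 21 December 2021 is 29 January 2022.
The last day of the suspension period: 29 January 2022 + 14 days = 12 February 2022.
The date termination becomes effective: 12 business days after Saturday, 12 February 2022, skipping weekends — Feb 14, Feb 15, Feb 16, Feb 17, …, Feb 25, Feb 28, Mar 1 — lands on Tuesday, 1 March 2022.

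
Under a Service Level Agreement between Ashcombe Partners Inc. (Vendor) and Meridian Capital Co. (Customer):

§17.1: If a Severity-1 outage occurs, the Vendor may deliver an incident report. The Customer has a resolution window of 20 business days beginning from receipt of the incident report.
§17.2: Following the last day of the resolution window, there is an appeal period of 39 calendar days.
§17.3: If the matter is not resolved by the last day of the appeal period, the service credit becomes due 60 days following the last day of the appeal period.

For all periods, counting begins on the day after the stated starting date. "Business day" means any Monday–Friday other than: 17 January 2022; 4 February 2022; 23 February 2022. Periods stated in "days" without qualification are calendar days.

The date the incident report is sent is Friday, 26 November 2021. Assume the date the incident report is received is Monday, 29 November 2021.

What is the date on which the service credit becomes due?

The last day of the resolution window: 20 business days after Monday, 29 November 2021, skipping weekends — Nov 30, Dec 1, Dec 2, Dec 3, …, Dec 23, Dec 24, Dec 27 — lands on Monday, 27 December 2021.
The last day of the appeal period: 39 calendar days after 27 December 2021 is 4 February 2022.
The date on which the service credit becomes due: 60 calendar days after 4 February 2022 is 5 April 2022.

5 April 2022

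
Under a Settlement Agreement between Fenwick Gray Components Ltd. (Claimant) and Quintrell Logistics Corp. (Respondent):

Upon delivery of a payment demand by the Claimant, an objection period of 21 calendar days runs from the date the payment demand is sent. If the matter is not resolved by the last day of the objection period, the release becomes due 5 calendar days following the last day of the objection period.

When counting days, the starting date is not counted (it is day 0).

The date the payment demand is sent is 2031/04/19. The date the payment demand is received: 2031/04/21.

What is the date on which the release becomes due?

Adding 21 calendar days to 2031/04/19 gives 2031/05/10, which is the last day of the objection period.
The date on which the release becomes due: 5 calendar days after 2031/05/10 is 2031/05/15.

2031/05/15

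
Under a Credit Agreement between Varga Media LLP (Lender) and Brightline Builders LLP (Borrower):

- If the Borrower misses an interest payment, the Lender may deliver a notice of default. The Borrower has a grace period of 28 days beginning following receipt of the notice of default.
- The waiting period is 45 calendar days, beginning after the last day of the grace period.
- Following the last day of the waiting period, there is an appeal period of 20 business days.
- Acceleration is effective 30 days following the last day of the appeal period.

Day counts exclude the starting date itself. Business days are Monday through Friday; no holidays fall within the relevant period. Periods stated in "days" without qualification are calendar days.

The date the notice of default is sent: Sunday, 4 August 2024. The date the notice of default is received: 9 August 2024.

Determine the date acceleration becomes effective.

The last day of the grace period: 28 calendar days after 9 August 2024 is 6 September 2024.
The last day of the waiting period: 45 calendar days after 6 September 2024 is 21 October 2024.
From Monday, 21 October 2024, 20 business days (Oct 22, Oct 23, Oct 24, Oct 25, …, Nov 14, Nov 15, Nov 18, skipping weekends) brings us to Monday, 18 November 2024, which is the last day of the appeal period.
Adding 30 calendar days to 18 November 2024 gives 18 December 2024, which is the date acceleration becomes effective.

18 December 2024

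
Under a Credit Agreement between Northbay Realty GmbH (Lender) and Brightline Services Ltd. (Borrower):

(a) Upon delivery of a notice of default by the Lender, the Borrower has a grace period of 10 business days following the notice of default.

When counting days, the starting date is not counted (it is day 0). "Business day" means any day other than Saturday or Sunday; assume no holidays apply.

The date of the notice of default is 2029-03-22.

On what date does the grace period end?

The last day of the grace period: counting 10 business days from Thursday, 2029-03-22 (Mar 23, Mar 26, Mar 27, Mar 28, Mar 29, Mar 30, Apr 2, Apr 3, Apr 4, Apr 5, skipping weekends) reaches Thursday, 2029-04-05.

2029-04-05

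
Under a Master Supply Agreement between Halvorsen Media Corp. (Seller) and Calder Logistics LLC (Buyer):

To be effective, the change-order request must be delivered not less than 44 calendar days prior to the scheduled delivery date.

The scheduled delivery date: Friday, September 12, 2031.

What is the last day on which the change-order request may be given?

September 12, 2031 minus 44 days is July 30, 2031.

July 30, 2031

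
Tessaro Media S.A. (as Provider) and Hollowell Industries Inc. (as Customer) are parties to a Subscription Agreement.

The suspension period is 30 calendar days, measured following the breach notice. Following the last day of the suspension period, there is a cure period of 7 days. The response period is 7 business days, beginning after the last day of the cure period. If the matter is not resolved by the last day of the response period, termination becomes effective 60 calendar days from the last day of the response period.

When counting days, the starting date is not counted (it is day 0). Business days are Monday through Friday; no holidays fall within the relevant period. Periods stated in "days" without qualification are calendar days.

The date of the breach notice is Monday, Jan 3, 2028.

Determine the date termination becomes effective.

Apr 18, 2028

Adding 30 calendar days to Jan 3, 2028 gives Feb 2, 2028, which is the last day of the suspension period.
The last day of the cure period: Feb 2, 2028 + 7 days = Feb 9, 2028.
The last day of the response period: 7 business days after Wednesday, Feb 9, 2028, skipping weekends — Feb 10, Feb 11, Feb 14, Feb 15, Feb 16, Feb 17, Feb 18 — lands on Friday, Feb 18, 2028.
Adding 60 calendar days to Feb 18, 2028 gives Apr 18, 2028, which is the date termination becomes effective.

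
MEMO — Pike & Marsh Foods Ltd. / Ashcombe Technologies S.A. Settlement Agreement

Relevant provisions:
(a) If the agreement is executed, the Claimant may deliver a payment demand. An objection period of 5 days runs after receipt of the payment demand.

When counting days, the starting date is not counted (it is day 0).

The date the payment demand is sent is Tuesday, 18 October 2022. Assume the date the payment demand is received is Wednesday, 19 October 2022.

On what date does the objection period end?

Adding 5 calendar days to 19 October 2022 gives 24 October 2022, which is the last day of the objection period.

24 October 2022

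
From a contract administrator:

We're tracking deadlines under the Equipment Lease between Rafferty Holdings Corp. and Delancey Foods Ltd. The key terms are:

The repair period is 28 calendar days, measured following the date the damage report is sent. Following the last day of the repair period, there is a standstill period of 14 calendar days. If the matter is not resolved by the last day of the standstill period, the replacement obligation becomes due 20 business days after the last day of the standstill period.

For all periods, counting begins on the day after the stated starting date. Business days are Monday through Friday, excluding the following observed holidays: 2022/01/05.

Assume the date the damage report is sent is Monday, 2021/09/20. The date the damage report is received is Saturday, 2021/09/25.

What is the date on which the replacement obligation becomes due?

2021/11/29

The last day of the repair period: 28 calendar days after 2021/09/20 is 2021/10/18.
The last day of the standstill period: 14 calendar days after 2021/10/18 is 2021/11/01.
From Monday, 2021/11/01, 20 business days (Nov 2, Nov 3, Nov 4, Nov 5, …, Nov 25, Nov 26, Nov 29, skipping weekends) brings us to Monday, 2021/11/29, which is the date on which the replacement obligation becomes due.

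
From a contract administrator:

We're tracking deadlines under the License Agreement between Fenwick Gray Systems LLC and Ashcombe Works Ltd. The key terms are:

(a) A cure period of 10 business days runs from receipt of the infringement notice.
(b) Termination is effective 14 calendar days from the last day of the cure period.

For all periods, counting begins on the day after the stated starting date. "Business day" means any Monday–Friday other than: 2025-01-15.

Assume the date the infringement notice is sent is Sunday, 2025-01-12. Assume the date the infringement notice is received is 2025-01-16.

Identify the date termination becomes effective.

From Thursday, 2025-01-16, 10 business days (Jan 17, Jan 20, Jan 21, Jan 22, Jan 23, Jan 24, Jan 27, Jan 28, Jan 29, Jan 30, skipping weekends) brings us to Thursday, 2025-01-30, which is the last day of the cure period.
The date termination becomes effective: 2025-01-30 + 14 days = 2025-02-13.

2025-02-13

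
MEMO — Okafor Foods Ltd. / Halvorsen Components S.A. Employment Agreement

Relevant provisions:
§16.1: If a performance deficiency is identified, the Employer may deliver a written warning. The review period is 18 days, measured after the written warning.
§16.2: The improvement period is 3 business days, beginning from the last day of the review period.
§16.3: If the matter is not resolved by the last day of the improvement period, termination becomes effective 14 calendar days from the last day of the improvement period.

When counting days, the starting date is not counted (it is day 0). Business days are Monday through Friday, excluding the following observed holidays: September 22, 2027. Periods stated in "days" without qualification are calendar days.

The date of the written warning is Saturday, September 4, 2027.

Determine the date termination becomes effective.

The last day of the review period: 18 calendar days after September 4, 2027 is September 22, 2027.
From Wednesday, September 22, 2027, 3 business days (Sep 23, Sep 24, Sep 27, skipping weekends) brings us to Monday, September 27, 2027, which is the last day of the improvement period.
Adding 14 calendar days to September 27, 2027 gives October 11, 2027, which is the date termination becomes effective.

October 11, 2027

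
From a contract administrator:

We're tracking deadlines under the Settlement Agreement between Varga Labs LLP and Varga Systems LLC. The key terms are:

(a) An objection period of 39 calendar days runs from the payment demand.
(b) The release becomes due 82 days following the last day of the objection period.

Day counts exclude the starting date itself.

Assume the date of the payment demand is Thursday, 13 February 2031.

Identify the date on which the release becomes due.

The last day of the objection period: 39 calendar days after 13 February 2031 is 24 March 2031.
Adding 82 calendar days to 24 March 2031 gives 14 June 2031, which is the date on which the release becomes due.

14 June 2031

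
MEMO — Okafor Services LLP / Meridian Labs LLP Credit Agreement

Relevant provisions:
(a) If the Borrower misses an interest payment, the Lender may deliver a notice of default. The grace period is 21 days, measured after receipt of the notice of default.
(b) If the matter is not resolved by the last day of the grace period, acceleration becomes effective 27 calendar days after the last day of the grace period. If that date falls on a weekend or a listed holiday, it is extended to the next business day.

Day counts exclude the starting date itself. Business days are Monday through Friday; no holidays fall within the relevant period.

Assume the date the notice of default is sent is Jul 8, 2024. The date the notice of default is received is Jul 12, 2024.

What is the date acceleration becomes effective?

Aug 29, 2024

The last day of the grace period: 21 calendar days after Jul 12, 2024 is Aug 2, 2024.
Adding 27 calendar days to Aug 2, 2024 gives Aug 29, 2024, which is the date acceleration becomes effective. Aug 29, 2024 is a Thursday, so no roll-forward applies.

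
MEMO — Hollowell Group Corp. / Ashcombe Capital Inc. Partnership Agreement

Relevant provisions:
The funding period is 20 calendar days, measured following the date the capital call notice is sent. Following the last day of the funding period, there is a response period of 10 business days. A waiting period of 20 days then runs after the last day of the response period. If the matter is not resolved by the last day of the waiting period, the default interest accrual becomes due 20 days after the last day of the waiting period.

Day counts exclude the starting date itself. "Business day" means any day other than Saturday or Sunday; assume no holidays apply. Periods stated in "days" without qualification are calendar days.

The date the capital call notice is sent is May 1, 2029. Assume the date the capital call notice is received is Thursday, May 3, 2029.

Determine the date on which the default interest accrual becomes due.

July 14, 2029

Adding 20 calendar days to May 1, 2029 gives May 21, 2029, which is the last day of the funding period.
The last day of the response period: counting 10 business days from Monday, May 21, 2029 (May 22, May 23, May 24, May 25, May 28, May 29, May 30, May 31, Jun 1, Jun 4, skipping weekends) reaches Monday, June 4, 2029.
The last day of the waiting period: June 4, 2029 + 20 days = June 24, 2029.
The date on which the default interest accrual becomes due: 20 calendar days after June 24, 2029 is July 14, 2029.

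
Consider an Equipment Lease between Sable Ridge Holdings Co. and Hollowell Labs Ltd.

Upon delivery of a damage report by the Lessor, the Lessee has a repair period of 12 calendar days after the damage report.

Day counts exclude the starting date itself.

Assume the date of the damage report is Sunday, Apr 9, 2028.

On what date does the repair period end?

Adding 12 calendar days to Apr 9, 2028 gives Apr 21, 2028, which is the last day of the repair period.

Apr 21, 2028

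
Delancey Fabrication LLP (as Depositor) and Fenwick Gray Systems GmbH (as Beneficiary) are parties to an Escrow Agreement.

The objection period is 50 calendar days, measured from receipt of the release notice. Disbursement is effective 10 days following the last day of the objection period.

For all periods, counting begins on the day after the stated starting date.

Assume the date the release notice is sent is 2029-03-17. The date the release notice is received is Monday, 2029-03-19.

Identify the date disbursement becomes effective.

2029-05-18

Adding 50 calendar days to 2029-03-19 gives 2029-05-08, which is the last day of the objection period.
The date disbursement becomes effective: 10 calendar days after 2029-05-08 is 2029-05-18.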